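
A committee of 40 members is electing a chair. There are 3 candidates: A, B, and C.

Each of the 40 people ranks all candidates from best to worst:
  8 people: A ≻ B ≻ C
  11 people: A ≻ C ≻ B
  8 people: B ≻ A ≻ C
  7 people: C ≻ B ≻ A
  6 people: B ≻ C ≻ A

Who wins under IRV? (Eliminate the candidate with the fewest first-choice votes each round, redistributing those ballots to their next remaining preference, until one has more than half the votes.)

B

Round 1: A 19, B 14, C 7. C eliminated.
Round 2: A 19, B 21. B has a majority (≥21).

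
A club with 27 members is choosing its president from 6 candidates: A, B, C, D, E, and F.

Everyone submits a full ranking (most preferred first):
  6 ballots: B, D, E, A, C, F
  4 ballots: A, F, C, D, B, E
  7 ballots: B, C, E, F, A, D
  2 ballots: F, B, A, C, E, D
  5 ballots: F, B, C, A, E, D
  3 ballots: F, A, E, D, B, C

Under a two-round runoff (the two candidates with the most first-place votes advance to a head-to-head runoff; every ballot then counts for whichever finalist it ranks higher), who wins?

F

Round 1 first-place votes: A 4, B 13, C 0, D 0, E 0, F 10. B and F advance.
Runoff: B is ranked above F on 13 ballots, F above B on 14.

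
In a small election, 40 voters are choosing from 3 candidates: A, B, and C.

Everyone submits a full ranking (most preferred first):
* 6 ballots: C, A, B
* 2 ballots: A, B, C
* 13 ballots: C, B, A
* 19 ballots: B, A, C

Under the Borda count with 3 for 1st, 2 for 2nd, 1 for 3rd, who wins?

B

A: 6×2 + 2×3 + 13×1 + 19×2 = 69
B: 6×1 + 2×2 + 13×2 + 19×3 = 93
C: 6×3 + 2×1 + 13×3 + 19×1 = 78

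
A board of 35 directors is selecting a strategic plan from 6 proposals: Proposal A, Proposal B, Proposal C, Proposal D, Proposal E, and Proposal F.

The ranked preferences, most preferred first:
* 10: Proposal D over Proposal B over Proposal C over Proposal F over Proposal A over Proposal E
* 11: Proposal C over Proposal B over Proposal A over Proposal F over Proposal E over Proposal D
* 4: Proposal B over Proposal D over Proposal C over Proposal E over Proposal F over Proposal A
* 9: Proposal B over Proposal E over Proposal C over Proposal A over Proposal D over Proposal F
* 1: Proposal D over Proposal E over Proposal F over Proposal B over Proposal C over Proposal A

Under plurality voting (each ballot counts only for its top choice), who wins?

Proposal B

First-place votes: Proposal A 0, Proposal B 13, Proposal C 11, Proposal D 11, Proposal E 0, Proposal F 0.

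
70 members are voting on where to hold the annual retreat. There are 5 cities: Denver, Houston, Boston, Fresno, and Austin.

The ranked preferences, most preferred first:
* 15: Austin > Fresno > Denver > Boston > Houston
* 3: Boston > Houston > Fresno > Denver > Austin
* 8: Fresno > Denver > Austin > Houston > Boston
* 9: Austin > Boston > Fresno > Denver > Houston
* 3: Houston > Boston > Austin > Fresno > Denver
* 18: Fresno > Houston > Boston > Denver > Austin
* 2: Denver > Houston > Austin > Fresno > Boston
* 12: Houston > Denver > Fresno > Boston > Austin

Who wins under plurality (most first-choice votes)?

First-place votes: Denver 2, Houston 15, Boston 3, Fresno 26, Austin 24.

Fresno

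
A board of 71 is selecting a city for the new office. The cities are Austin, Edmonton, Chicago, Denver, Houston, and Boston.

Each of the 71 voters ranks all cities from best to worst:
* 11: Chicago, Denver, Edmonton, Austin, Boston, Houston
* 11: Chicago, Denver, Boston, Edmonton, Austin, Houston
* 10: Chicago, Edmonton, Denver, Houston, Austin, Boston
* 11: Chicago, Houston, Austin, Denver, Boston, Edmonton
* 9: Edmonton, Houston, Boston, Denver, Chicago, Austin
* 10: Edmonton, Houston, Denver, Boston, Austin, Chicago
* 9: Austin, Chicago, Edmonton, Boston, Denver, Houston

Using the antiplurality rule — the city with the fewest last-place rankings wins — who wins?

Denver

Last-place votes: Austin 9, Edmonton 11, Chicago 10, Denver 0, Houston 31, Boston 10.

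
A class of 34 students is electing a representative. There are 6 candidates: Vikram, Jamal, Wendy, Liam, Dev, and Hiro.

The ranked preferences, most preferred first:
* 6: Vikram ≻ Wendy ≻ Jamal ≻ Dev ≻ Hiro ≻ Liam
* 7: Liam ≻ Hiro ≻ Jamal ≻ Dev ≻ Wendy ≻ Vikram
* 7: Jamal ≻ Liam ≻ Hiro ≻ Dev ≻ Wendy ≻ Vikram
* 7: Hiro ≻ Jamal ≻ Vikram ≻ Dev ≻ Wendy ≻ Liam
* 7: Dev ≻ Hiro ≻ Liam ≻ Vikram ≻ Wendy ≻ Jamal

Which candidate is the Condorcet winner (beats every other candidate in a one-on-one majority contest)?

Hiro vs Vikram: 28–6
Hiro vs Jamal: 21–13
Hiro vs Wendy: 28–6
Hiro vs Liam: 20–14
Hiro vs Dev: 21–13
Hiro beats every other candidate.

Hiro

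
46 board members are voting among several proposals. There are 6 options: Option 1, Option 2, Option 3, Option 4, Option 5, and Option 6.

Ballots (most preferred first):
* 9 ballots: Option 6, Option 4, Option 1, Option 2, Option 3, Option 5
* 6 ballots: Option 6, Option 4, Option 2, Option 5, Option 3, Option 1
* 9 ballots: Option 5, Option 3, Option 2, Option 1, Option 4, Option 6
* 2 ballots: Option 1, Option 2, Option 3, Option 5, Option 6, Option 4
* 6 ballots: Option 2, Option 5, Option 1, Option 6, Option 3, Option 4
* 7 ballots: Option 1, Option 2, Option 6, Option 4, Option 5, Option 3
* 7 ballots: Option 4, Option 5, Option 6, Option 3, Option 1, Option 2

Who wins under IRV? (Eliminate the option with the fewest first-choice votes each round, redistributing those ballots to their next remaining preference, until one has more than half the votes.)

Option 5

Round 1: Option 1 9, Option 2 6, Option 3 0, Option 4 7, Option 5 9, Option 6 15. Option 3 eliminated.
Round 2: Option 1 9, Option 2 6, Option 4 7, Option 5 9, Option 6 15. Option 2 eliminated.
Round 3: Option 1 9, Option 4 7, Option 5 15, Option 6 15. Option 4 eliminated.
Round 4: Option 1 9, Option 5 22, Option 6 15. Option 1 eliminated.
Round 5: Option 5 24, Option 6 22. Option 5 has a majority (≥24).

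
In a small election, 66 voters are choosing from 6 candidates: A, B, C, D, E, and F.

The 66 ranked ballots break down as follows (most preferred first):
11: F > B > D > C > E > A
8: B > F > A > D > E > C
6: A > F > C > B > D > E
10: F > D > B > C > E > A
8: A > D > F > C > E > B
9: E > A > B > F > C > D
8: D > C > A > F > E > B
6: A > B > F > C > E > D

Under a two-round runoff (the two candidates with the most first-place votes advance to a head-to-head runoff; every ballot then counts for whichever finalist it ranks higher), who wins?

Round 1 first-place votes: A 20, B 8, C 0, D 8, E 9, F 21. F and A advance.
Runoff: F is ranked above A on 29 ballots, A above F on 37.

A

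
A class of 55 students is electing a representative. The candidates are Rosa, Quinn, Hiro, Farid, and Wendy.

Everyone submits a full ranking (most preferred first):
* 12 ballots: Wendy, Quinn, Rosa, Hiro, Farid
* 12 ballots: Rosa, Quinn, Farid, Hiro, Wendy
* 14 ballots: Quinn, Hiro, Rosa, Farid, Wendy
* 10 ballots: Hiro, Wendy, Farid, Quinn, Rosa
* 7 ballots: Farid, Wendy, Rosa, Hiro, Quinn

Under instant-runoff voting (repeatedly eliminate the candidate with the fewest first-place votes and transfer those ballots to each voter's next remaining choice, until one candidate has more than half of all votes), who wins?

Round 1: Rosa 12, Quinn 14, Hiro 10, Farid 7, Wendy 12. Farid eliminated.
Round 2: Rosa 12, Quinn 14, Hiro 10, Wendy 19. Hiro eliminated.
Round 3: Rosa 12, Quinn 14, Wendy 29. Wendy has a majority (≥28).

Wendy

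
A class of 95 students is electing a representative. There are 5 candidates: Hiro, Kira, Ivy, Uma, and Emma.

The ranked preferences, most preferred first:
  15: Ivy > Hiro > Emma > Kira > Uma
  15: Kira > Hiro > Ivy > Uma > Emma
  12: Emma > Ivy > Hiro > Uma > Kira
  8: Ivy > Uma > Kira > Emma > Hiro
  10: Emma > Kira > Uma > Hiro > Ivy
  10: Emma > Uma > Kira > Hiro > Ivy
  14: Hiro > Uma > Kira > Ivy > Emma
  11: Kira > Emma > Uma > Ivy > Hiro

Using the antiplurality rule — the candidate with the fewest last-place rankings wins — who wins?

Kira

Last-place votes: Hiro 19, Kira 12, Ivy 20, Uma 15, Emma 29.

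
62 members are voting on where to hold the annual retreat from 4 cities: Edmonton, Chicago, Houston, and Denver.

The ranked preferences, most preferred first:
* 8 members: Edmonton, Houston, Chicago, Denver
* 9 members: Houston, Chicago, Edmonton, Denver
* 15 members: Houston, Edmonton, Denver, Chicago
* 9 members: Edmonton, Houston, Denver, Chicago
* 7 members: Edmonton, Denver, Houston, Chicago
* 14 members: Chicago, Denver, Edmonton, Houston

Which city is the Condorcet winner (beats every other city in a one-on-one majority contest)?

Edmonton vs Chicago: 39–23
Edmonton vs Houston: 38–24
Edmonton vs Denver: 48–14
Edmonton beats every other city.

Edmonton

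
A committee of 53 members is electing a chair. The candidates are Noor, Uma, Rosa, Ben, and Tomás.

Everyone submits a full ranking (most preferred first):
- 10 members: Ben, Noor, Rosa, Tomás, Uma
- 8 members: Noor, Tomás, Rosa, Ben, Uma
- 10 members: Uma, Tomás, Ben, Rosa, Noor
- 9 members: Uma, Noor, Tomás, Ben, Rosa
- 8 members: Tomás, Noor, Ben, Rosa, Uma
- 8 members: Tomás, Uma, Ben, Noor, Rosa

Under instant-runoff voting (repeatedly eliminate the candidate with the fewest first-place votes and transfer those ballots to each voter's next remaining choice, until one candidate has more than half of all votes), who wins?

Tomás

Round 1: Noor 8, Uma 19, Rosa 0, Ben 10, Tomás 16. Rosa eliminated.
Round 2: Noor 8, Uma 19, Ben 10, Tomás 16. Noor eliminated.
Round 3: Uma 19, Ben 10, Tomás 24. Ben eliminated.
Round 4: Uma 19, Tomás 34. Tomás has a majority (≥27).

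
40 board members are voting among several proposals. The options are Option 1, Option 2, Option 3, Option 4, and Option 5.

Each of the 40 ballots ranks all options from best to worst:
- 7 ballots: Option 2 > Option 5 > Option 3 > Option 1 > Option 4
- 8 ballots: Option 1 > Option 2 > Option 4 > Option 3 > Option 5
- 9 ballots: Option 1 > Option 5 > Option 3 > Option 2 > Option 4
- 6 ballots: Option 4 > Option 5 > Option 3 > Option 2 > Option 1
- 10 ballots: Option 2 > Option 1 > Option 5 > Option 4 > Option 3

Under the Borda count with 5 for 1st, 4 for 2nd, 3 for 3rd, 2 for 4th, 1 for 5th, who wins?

Option 1: 7×2 + 8×5 + 9×5 + 6×1 + 10×4 = 145
Option 2: 7×5 + 8×4 + 9×2 + 6×2 + 10×5 = 147
Option 3: 7×3 + 8×2 + 9×3 + 6×3 + 10×1 = 92
Option 4: 7×1 + 8×3 + 9×1 + 6×5 + 10×2 = 90
Option 5: 7×4 + 8×1 + 9×4 + 6×4 + 10×3 = 126

Option 2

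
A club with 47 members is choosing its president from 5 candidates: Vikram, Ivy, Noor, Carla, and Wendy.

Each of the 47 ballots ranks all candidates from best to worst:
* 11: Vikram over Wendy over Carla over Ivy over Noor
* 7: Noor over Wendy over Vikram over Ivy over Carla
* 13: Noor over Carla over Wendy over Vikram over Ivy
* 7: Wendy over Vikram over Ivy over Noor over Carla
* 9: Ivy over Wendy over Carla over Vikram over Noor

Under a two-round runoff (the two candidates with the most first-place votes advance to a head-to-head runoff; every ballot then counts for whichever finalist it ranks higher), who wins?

Vikram

Round 1 first-place votes: Vikram 11, Ivy 9, Noor 20, Carla 0, Wendy 7. Noor and Vikram advance.
Runoff: Noor is ranked above Vikram on 20 ballots, Vikram above Noor on 27.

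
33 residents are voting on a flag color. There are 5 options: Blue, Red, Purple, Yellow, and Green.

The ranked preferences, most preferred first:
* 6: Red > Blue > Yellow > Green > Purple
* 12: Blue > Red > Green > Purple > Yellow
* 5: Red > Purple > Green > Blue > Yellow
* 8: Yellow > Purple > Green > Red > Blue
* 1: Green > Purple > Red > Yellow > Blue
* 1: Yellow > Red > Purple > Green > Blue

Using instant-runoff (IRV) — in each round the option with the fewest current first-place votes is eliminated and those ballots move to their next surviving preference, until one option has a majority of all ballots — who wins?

Round 1: Blue 12, Red 11, Purple 0, Yellow 9, Green 1. Purple eliminated.
Round 2: Blue 12, Red 11, Yellow 9, Green 1. Green eliminated.
Round 3: Blue 12, Red 12, Yellow 9. Yellow eliminated.
Round 4: Blue 12, Red 21. Red has a majority (≥17).

Red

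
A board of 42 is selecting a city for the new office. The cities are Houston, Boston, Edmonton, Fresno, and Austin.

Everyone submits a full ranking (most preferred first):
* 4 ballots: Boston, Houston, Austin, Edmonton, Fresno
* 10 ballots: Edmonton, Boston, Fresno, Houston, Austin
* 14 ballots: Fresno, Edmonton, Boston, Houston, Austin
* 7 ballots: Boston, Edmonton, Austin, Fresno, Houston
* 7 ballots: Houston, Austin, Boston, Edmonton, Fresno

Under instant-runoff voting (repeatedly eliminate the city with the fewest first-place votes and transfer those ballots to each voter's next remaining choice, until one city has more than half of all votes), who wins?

Round 1: Houston 7, Boston 11, Edmonton 10, Fresno 14, Austin 0. Austin eliminated.
Round 2: Houston 7, Boston 11, Edmonton 10, Fresno 14. Houston eliminated.
Round 3: Boston 18, Edmonton 10, Fresno 14. Edmonton eliminated.
Round 4: Boston 28, Fresno 14. Boston has a majority (≥22).

Boston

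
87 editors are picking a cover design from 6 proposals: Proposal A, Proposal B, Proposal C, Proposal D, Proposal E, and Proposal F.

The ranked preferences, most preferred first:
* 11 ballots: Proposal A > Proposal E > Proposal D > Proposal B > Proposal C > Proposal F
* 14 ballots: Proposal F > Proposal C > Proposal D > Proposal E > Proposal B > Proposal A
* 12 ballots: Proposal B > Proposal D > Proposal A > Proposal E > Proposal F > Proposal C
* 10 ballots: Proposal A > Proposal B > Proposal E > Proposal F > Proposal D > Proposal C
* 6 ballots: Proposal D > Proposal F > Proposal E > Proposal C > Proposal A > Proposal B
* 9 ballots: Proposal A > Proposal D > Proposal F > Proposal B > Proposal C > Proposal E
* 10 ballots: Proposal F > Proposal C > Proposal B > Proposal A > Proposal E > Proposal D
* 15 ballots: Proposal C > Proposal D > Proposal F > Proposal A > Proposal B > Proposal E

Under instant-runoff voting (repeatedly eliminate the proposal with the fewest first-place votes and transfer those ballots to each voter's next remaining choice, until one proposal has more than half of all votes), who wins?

Round 1: Proposal A 30, Proposal B 12, Proposal C 15, Proposal D 6, Proposal E 0, Proposal F 24. Proposal E eliminated.
Round 2: Proposal A 30, Proposal B 12, Proposal C 15, Proposal D 6, Proposal F 24. Proposal D eliminated.
Round 3: Proposal A 30, Proposal B 12, Proposal C 15, Proposal F 30. Proposal B eliminated.
Round 4: Proposal A 42, Proposal C 15, Proposal F 30. Proposal C eliminated.
Round 5: Proposal A 42, Proposal F 45. Proposal F has a majority (≥44).

Proposal F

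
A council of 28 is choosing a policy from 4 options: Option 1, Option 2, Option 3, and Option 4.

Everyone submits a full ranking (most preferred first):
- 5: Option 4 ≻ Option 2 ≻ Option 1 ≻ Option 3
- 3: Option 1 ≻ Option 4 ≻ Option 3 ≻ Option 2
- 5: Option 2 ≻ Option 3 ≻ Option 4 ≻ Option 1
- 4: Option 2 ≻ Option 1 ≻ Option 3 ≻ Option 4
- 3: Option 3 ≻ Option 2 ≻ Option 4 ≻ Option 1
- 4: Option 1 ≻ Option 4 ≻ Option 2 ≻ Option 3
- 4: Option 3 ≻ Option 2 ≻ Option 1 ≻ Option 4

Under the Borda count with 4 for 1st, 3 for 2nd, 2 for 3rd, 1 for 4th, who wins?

Option 1: 5×2 + 3×4 + 5×1 + 4×3 + 3×1 + 4×4 + 4×2 = 66
Option 2: 5×3 + 3×1 + 5×4 + 4×4 + 3×3 + 4×2 + 4×3 = 83
Option 3: 5×1 + 3×2 + 5×3 + 4×2 + 3×4 + 4×1 + 4×4 = 66
Option 4: 5×4 + 3×3 + 5×2 + 4×1 + 3×2 + 4×3 + 4×1 = 65

Option 2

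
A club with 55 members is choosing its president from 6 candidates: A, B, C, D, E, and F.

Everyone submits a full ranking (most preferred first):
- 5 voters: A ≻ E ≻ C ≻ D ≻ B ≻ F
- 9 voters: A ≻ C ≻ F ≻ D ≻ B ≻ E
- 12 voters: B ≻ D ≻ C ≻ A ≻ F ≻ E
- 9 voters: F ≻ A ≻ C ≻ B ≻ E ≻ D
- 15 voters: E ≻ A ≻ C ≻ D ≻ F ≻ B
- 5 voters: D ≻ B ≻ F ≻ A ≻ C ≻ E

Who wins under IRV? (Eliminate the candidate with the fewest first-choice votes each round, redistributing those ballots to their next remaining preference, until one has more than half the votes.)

A

Round 1: A 14, B 12, C 0, D 5, E 15, F 9. C eliminated.
Round 2: A 14, B 12, D 5, E 15, F 9. D eliminated.
Round 3: A 14, B 17, E 15, F 9. F eliminated.
Round 4: A 23, B 17, E 15. E eliminated.
Round 5: A 38, B 17. A has a majority (≥28).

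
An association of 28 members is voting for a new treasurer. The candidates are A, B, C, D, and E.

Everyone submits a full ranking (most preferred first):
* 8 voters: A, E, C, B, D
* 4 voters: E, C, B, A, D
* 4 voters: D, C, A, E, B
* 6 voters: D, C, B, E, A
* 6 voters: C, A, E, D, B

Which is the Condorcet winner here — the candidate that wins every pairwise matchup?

C vs A: 20–8
C vs B: 28–0
C vs D: 18–10
C vs E: 16–12
C beats every other candidate.

C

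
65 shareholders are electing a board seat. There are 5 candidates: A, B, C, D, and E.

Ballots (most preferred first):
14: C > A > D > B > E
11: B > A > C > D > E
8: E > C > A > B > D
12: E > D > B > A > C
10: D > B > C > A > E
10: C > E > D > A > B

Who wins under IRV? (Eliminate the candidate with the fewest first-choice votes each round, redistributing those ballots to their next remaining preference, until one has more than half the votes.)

B

Round 1: A 0, B 11, C 24, D 10, E 20. A eliminated.
Round 2: B 11, C 24, D 10, E 20. D eliminated.
Round 3: B 21, C 24, E 20. E eliminated.
Round 4: B 33, C 32. B has a majority (≥33).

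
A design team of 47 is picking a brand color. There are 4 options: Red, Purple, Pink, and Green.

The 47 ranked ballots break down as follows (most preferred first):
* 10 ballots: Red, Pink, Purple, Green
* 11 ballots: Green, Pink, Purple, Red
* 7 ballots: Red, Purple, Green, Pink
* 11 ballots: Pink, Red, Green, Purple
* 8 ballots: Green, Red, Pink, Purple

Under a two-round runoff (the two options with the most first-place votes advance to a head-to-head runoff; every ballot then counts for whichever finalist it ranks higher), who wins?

Round 1 first-place votes: Red 17, Purple 0, Pink 11, Green 19. Green and Red advance.
Runoff: Green is ranked above Red on 19 ballots, Red above Green on 28.

Red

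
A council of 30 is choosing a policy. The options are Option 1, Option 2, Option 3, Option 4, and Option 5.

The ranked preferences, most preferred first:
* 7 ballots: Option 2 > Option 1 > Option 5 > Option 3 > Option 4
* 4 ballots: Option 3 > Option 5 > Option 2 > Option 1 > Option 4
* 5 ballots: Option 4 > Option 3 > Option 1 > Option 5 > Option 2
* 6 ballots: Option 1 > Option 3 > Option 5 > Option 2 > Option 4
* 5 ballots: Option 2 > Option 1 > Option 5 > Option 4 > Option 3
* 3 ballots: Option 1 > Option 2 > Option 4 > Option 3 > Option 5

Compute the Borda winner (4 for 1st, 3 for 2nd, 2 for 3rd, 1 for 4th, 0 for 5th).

Option 1

Option 1: 7×3 + 4×1 + 5×2 + 6×4 + 5×3 + 3×4 = 86
Option 2: 7×4 + 4×2 + 5×0 + 6×1 + 5×4 + 3×3 = 71
Option 3: 7×1 + 4×4 + 5×3 + 6×3 + 5×0 + 3×1 = 59
Option 4: 7×0 + 4×0 + 5×4 + 6×0 + 5×1 + 3×2 = 31
Option 5: 7×2 + 4×3 + 5×1 + 6×2 + 5×2 + 3×0 = 53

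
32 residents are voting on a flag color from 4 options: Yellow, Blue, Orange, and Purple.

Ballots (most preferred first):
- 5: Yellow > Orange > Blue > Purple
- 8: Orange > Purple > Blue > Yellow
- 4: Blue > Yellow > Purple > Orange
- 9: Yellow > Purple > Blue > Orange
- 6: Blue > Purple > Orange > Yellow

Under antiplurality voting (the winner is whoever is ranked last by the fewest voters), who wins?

Blue

Last-place votes: Yellow 14, Blue 0, Orange 13, Purple 5.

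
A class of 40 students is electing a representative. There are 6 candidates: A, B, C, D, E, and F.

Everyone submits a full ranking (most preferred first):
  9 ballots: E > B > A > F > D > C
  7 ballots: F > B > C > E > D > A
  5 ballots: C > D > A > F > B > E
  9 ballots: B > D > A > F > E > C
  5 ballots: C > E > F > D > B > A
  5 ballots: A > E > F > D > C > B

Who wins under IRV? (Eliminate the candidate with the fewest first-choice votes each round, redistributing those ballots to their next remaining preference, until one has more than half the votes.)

Round 1: A 5, B 9, C 10, D 0, E 9, F 7. D eliminated.
Round 2: A 5, B 9, C 10, E 9, F 7. A eliminated.
Round 3: B 9, C 10, E 14, F 7. F eliminated.
Round 4: B 16, C 10, E 14. C eliminated.
Round 5: B 21, E 19. B has a majority (≥21).

B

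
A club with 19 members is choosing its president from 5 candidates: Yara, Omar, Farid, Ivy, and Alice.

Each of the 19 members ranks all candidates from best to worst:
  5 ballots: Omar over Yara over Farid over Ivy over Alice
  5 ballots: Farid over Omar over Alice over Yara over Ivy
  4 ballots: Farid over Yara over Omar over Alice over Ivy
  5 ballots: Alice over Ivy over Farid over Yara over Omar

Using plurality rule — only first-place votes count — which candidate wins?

Farid

First-place votes: Yara 0, Omar 5, Farid 9, Ivy 0, Alice 5.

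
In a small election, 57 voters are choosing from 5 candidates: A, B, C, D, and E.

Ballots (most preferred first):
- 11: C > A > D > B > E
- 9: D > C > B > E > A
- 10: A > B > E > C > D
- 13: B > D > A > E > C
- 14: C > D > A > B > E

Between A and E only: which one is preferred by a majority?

A

A is ranked above E on 48 ballots; E above A on 9.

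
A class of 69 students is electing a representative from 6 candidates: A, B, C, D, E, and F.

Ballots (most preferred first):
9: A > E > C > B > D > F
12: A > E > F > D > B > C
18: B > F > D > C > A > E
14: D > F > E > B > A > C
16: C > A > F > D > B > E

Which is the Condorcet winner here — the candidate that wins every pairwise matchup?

A vs B: 37–32
A vs C: 35–34
A vs D: 37–32
A vs E: 55–14
A vs F: 37–32
A beats every other candidate.

A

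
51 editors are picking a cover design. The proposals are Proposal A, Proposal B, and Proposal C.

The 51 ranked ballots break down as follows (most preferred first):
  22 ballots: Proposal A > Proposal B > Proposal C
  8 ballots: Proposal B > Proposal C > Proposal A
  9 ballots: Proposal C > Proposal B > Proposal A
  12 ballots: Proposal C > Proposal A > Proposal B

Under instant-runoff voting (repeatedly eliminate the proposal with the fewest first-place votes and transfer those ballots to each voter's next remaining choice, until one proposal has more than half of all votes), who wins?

Round 1: Proposal A 22, Proposal B 8, Proposal C 21. Proposal B eliminated.
Round 2: Proposal A 22, Proposal C 29. Proposal C has a majority (≥26).

Proposal C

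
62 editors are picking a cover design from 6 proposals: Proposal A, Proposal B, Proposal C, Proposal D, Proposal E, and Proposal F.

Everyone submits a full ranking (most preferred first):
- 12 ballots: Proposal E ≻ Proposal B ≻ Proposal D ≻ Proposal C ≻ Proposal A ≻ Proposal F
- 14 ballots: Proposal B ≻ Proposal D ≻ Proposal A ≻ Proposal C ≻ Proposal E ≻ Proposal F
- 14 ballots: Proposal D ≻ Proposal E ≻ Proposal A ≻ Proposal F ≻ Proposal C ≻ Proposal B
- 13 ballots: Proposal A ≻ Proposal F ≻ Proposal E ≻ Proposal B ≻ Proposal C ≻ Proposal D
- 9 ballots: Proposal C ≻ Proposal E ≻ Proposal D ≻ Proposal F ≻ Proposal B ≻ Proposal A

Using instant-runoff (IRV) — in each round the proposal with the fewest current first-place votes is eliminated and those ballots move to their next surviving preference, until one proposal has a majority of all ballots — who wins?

Proposal E

Round 1: Proposal A 13, Proposal B 14, Proposal C 9, Proposal D 14, Proposal E 12, Proposal F 0. Proposal F eliminated.
Round 2: Proposal A 13, Proposal B 14, Proposal C 9, Proposal D 14, Proposal E 12. Proposal C eliminated.
Round 3: Proposal A 13, Proposal B 14, Proposal D 14, Proposal E 21. Proposal A eliminated.
Round 4: Proposal B 14, Proposal D 14, Proposal E 34. Proposal E has a majority (≥32).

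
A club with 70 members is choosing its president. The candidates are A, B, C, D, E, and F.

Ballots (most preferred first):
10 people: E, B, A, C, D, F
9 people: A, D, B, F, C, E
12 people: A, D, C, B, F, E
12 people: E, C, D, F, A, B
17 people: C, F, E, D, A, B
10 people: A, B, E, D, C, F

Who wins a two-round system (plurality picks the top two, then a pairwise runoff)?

E

Round 1 first-place votes: A 31, B 0, C 17, D 0, E 22, F 0. A and E advance.
Runoff: A is ranked above E on 31 ballots, E above A on 39.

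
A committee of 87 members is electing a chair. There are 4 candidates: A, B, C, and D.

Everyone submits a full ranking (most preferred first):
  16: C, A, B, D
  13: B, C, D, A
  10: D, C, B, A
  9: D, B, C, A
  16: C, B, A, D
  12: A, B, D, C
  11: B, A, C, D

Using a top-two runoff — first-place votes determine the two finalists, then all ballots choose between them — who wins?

B

Round 1 first-place votes: A 12, B 24, C 32, D 19. C and B advance.
Runoff: C is ranked above B on 42 ballots, B above C on 45.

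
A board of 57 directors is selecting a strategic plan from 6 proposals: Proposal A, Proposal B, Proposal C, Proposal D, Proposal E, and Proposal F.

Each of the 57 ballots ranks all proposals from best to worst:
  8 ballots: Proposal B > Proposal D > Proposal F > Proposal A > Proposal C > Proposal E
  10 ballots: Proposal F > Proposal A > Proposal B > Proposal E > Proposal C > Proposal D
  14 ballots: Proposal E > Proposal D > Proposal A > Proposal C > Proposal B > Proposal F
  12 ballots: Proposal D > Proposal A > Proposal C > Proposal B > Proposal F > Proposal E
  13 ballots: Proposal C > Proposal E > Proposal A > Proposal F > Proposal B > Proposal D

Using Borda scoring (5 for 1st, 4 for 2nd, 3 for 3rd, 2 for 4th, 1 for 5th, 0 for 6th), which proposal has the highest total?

Proposal A: 8×2 + 10×4 + 14×3 + 12×4 + 13×3 = 185
Proposal B: 8×5 + 10×3 + 14×1 + 12×2 + 13×1 = 121
Proposal C: 8×1 + 10×1 + 14×2 + 12×3 + 13×5 = 147
Proposal D: 8×4 + 10×0 + 14×4 + 12×5 + 13×0 = 148
Proposal E: 8×0 + 10×2 + 14×5 + 12×0 + 13×4 = 142
Proposal F: 8×3 + 10×5 + 14×0 + 12×1 + 13×2 = 112

Proposal A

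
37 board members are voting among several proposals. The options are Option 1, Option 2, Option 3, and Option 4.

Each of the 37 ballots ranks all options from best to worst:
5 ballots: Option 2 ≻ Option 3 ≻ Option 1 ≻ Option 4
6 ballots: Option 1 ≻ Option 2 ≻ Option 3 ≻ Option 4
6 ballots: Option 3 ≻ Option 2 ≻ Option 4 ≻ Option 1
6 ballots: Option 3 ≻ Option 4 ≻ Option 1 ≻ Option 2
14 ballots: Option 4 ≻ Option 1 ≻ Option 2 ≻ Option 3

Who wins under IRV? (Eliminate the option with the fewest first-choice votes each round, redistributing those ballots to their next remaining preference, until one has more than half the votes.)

Option 3

Round 1: Option 1 6, Option 2 5, Option 3 12, Option 4 14. Option 2 eliminated.
Round 2: Option 1 6, Option 3 17, Option 4 14. Option 1 eliminated.
Round 3: Option 3 23, Option 4 14. Option 3 has a majority (≥19).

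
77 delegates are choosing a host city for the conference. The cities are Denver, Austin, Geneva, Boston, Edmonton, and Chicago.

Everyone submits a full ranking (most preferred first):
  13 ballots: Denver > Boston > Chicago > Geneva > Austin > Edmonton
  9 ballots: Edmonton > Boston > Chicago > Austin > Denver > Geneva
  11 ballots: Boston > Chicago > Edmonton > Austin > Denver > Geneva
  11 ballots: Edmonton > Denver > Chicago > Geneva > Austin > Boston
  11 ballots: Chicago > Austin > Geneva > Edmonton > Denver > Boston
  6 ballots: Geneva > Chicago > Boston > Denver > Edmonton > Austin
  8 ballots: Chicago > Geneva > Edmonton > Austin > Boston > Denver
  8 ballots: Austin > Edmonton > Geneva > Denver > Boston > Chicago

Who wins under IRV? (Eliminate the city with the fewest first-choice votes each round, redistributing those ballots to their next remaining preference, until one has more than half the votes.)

Chicago

Round 1: Denver 13, Austin 8, Geneva 6, Boston 11, Edmonton 20, Chicago 19. Geneva eliminated.
Round 2: Denver 13, Austin 8, Boston 11, Edmonton 20, Chicago 25. Austin eliminated.
Round 3: Denver 13, Boston 11, Edmonton 28, Chicago 25. Boston eliminated.
Round 4: Denver 13, Edmonton 28, Chicago 36. Denver eliminated.
Round 5: Edmonton 28, Chicago 49. Chicago has a majority (≥39).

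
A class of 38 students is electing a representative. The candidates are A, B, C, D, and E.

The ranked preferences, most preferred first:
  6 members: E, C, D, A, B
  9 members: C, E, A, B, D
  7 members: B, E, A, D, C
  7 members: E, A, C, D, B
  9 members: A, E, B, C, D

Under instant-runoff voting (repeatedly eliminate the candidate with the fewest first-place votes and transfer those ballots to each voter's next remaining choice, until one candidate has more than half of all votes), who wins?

Round 1: A 9, B 7, C 9, D 0, E 13. D eliminated.
Round 2: A 9, B 7, C 9, E 13. B eliminated.
Round 3: A 9, C 9, E 20. E has a majority (≥20).

E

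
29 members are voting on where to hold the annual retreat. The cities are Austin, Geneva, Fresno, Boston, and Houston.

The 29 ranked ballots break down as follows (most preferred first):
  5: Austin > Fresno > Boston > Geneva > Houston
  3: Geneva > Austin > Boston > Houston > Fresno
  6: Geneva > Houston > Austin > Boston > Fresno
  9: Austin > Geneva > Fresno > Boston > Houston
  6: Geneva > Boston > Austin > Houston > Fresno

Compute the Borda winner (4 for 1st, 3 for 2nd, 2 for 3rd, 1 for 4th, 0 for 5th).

Geneva

Austin: 5×4 + 3×3 + 6×2 + 9×4 + 6×2 = 89
Geneva: 5×1 + 3×4 + 6×4 + 9×3 + 6×4 = 92
Fresno: 5×3 + 3×0 + 6×0 + 9×2 + 6×0 = 33
Boston: 5×2 + 3×2 + 6×1 + 9×1 + 6×3 = 49
Houston: 5×0 + 3×1 + 6×3 + 9×0 + 6×1 = 27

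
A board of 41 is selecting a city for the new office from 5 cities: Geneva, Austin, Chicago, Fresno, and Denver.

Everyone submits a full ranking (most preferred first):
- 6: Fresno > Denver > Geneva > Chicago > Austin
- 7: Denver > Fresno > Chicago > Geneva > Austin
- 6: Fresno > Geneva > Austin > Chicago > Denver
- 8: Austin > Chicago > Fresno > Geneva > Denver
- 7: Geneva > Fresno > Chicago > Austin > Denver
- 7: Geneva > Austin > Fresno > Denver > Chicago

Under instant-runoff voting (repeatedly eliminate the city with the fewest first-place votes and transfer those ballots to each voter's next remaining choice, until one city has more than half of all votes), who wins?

Round 1: Geneva 14, Austin 8, Chicago 0, Fresno 12, Denver 7. Chicago eliminated.
Round 2: Geneva 14, Austin 8, Fresno 12, Denver 7. Denver eliminated.
Round 3: Geneva 14, Austin 8, Fresno 19. Austin eliminated.
Round 4: Geneva 14, Fresno 27. Fresno has a majority (≥21).

Fresno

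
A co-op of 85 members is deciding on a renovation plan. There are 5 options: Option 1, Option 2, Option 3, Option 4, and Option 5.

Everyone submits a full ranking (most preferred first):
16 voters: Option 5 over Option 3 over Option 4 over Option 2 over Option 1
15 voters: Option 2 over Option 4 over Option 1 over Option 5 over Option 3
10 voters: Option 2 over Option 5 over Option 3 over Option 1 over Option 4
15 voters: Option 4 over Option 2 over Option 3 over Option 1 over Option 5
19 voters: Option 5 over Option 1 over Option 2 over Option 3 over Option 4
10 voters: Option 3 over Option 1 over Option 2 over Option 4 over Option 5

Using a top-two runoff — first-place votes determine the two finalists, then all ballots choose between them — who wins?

Option 2

Round 1 first-place votes: Option 1 0, Option 2 25, Option 3 10, Option 4 15, Option 5 35. Option 5 and Option 2 advance.
Runoff: Option 5 is ranked above Option 2 on 35 ballots, Option 2 above Option 5 on 50.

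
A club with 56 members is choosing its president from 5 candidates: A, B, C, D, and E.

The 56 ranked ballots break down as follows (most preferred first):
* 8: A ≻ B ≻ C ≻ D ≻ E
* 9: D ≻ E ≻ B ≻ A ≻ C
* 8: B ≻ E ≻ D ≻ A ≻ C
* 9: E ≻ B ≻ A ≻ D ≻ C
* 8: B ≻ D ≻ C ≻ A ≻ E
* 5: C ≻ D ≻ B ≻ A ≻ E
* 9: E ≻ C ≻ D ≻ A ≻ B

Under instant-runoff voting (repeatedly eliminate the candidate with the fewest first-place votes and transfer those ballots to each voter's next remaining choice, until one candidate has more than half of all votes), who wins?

Round 1: A 8, B 16, C 5, D 9, E 18. C eliminated.
Round 2: A 8, B 16, D 14, E 18. A eliminated.
Round 3: B 24, D 14, E 18. D eliminated.
Round 4: B 29, E 27. B has a majority (≥29).

B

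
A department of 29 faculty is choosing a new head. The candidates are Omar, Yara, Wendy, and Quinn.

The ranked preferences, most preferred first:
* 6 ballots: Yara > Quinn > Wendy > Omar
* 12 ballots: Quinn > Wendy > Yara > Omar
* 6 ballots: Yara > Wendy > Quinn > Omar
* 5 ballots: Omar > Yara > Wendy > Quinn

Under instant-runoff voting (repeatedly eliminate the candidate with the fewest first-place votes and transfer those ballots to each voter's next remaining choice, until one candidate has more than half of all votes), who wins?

Yara

Round 1: Omar 5, Yara 12, Wendy 0, Quinn 12. Wendy eliminated.
Round 2: Omar 5, Yara 12, Quinn 12. Omar eliminated.
Round 3: Yara 17, Quinn 12. Yara has a majority (≥15).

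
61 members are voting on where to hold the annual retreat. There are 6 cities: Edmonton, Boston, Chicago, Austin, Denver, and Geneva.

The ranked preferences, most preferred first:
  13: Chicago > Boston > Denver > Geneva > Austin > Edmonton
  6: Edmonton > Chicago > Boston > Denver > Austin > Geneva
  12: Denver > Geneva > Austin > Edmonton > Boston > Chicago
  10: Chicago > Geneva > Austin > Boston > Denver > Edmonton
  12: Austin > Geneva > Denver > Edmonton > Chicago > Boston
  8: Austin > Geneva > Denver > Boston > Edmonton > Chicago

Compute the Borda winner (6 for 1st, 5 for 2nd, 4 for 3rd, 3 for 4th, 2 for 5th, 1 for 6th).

Edmonton: 13×1 + 6×6 + 12×3 + 10×1 + 12×3 + 8×2 = 147
Boston: 13×5 + 6×4 + 12×2 + 10×3 + 12×1 + 8×3 = 179
Chicago: 13×6 + 6×5 + 12×1 + 10×6 + 12×2 + 8×1 = 212
Austin: 13×2 + 6×2 + 12×4 + 10×4 + 12×6 + 8×6 = 246
Denver: 13×4 + 6×3 + 12×6 + 10×2 + 12×4 + 8×4 = 242
Geneva: 13×3 + 6×1 + 12×5 + 10×5 + 12×5 + 8×5 = 255

Geneva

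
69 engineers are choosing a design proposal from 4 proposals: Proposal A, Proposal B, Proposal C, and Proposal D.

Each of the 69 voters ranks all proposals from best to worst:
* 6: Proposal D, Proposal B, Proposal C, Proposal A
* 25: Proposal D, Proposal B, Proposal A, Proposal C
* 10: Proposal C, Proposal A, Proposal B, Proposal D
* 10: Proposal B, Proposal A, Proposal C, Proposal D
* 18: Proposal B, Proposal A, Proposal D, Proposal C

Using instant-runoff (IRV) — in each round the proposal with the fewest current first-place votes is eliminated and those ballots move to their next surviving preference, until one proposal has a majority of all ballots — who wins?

Round 1: Proposal A 0, Proposal B 28, Proposal C 10, Proposal D 31. Proposal A eliminated.
Round 2: Proposal B 28, Proposal C 10, Proposal D 31. Proposal C eliminated.
Round 3: Proposal B 38, Proposal D 31. Proposal B has a majority (≥35).

Proposal B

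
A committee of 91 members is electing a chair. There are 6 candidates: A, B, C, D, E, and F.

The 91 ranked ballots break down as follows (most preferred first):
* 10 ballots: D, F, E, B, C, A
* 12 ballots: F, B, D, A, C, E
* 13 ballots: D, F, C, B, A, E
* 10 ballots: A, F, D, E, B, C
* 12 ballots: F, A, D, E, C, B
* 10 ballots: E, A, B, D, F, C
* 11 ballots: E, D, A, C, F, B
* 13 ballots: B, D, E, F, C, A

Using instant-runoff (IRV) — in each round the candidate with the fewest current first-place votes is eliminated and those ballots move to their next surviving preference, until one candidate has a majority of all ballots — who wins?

Round 1: A 10, B 13, C 0, D 23, E 21, F 24. C eliminated.
Round 2: A 10, B 13, D 23, E 21, F 24. A eliminated.
Round 3: B 13, D 23, E 21, F 34. B eliminated.
Round 4: D 36, E 21, F 34. E eliminated.
Round 5: D 57, F 34. D has a majority (≥46).

D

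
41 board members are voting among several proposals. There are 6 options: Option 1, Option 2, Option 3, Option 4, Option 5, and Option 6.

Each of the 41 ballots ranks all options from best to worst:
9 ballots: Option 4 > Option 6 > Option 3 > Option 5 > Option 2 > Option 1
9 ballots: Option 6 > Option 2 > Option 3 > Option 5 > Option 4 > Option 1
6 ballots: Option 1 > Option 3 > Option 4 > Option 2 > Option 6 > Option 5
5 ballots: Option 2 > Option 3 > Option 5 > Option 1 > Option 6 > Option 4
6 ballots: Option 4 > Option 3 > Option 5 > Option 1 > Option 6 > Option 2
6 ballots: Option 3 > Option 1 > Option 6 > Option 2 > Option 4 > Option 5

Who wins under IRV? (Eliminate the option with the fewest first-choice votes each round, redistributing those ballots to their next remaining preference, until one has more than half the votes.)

Option 3

Round 1: Option 1 6, Option 2 5, Option 3 6, Option 4 15, Option 5 0, Option 6 9. Option 5 eliminated.
Round 2: Option 1 6, Option 2 5, Option 3 6, Option 4 15, Option 6 9. Option 2 eliminated.
Round 3: Option 1 6, Option 3 11, Option 4 15, Option 6 9. Option 1 eliminated.
Round 4: Option 3 17, Option 4 15, Option 6 9. Option 6 eliminated.
Round 5: Option 3 26, Option 4 15. Option 3 has a majority (≥21).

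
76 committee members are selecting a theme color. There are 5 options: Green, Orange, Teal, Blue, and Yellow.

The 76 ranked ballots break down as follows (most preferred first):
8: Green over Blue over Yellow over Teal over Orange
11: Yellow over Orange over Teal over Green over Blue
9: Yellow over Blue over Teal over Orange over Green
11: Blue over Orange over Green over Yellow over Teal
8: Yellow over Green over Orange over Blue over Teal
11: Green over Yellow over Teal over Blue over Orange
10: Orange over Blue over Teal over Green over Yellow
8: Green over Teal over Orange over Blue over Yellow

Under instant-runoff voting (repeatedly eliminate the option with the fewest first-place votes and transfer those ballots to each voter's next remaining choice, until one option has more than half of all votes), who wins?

Green

Round 1: Green 27, Orange 10, Teal 0, Blue 11, Yellow 28. Teal eliminated.
Round 2: Green 27, Orange 10, Blue 11, Yellow 28. Orange eliminated.
Round 3: Green 27, Blue 21, Yellow 28. Blue eliminated.
Round 4: Green 48, Yellow 28. Green has a majority (≥39).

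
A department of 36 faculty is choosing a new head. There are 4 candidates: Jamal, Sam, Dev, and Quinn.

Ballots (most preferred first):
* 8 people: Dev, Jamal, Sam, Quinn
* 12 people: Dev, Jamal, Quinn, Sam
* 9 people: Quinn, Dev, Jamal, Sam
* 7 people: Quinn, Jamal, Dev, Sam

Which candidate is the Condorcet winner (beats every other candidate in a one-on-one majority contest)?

Dev vs Jamal: 29–7
Dev vs Sam: 36–0
Dev vs Quinn: 20–16
Dev beats every other candidate.

Dev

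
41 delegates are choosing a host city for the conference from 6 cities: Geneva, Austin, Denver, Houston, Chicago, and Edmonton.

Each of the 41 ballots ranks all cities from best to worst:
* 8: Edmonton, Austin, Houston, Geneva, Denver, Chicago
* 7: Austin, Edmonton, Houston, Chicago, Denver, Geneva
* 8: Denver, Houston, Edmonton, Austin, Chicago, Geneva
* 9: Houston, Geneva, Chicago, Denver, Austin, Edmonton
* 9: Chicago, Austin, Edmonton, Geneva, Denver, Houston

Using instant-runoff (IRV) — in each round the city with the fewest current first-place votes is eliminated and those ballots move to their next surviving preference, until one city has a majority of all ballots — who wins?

Edmonton

Round 1: Geneva 0, Austin 7, Denver 8, Houston 9, Chicago 9, Edmonton 8. Geneva eliminated.
Round 2: Austin 7, Denver 8, Houston 9, Chicago 9, Edmonton 8. Austin eliminated.
Round 3: Denver 8, Houston 9, Chicago 9, Edmonton 15. Denver eliminated.
Round 4: Houston 17, Chicago 9, Edmonton 15. Chicago eliminated.
Round 5: Houston 17, Edmonton 24. Edmonton has a majority (≥21).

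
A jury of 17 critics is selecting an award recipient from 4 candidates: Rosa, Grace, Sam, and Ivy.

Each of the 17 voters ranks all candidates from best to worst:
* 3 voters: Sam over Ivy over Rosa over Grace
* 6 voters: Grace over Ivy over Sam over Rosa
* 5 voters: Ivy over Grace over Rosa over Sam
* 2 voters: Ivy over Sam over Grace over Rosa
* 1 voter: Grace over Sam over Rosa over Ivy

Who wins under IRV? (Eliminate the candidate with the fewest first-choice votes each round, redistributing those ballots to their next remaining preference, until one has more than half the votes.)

Ivy

Round 1: Rosa 0, Grace 7, Sam 3, Ivy 7. Rosa eliminated.
Round 2: Grace 7, Sam 3, Ivy 7. Sam eliminated.
Round 3: Grace 7, Ivy 10. Ivy has a majority (≥9).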